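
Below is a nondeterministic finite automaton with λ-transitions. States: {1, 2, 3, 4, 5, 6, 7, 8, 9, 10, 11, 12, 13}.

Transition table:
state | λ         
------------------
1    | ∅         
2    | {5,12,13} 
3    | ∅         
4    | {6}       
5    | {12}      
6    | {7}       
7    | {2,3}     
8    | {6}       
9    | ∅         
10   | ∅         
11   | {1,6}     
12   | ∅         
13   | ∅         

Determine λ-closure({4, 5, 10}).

{2, 3, 4, 5, 6, 7, 10, 12, 13}

Start with {4, 5, 10}.
From 4 via λ: add 6.
From 5 via λ: add 12.
From 6 via λ: add 7.
From 7 via λ: add 2, 3.
From 2 via λ: add 13.
No new states can be added; the closed set is {2, 3, 4, 5, 6, 7, 10, 12, 13}.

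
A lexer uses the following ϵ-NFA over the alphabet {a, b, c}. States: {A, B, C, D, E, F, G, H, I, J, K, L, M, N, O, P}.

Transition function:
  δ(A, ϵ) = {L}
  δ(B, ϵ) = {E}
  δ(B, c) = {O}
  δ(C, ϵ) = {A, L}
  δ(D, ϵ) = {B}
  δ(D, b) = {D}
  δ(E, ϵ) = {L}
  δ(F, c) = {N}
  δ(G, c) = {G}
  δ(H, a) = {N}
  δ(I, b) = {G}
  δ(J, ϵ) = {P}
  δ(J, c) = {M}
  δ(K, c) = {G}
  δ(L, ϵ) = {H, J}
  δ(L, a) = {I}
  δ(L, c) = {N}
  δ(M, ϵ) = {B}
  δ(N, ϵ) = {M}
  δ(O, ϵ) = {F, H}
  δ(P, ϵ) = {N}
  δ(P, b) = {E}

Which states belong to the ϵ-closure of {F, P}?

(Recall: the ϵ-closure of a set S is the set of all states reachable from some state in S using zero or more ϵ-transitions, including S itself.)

Start with {F, P}.
From P via ϵ: add N.
From N via ϵ: add M.
From M via ϵ: add B.
From B via ϵ: add E.
From E via ϵ: add L.
From L via ϵ: add H, J.
No new states can be added; the closed set is {B, E, F, H, J, L, M, N, P}.

{B, E, F, H, J, L, M, N, P}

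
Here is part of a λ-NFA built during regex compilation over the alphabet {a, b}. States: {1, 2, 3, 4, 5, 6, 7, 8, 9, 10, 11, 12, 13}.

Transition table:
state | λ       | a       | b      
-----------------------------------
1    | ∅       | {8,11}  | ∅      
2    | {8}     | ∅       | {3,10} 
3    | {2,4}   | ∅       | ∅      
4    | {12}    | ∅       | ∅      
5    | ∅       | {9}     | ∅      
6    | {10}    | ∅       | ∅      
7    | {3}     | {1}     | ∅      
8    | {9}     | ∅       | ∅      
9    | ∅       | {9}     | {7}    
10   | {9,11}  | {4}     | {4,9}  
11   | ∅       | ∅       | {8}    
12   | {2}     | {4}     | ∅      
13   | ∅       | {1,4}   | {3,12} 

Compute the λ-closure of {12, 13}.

{2, 8, 9, 12, 13}

Start with {12, 13}.
From 12 via λ: add 2.
From 2 via λ: add 8.
From 8 via λ: add 9.
No new states can be added; the closed set is {2, 8, 9, 12, 13}.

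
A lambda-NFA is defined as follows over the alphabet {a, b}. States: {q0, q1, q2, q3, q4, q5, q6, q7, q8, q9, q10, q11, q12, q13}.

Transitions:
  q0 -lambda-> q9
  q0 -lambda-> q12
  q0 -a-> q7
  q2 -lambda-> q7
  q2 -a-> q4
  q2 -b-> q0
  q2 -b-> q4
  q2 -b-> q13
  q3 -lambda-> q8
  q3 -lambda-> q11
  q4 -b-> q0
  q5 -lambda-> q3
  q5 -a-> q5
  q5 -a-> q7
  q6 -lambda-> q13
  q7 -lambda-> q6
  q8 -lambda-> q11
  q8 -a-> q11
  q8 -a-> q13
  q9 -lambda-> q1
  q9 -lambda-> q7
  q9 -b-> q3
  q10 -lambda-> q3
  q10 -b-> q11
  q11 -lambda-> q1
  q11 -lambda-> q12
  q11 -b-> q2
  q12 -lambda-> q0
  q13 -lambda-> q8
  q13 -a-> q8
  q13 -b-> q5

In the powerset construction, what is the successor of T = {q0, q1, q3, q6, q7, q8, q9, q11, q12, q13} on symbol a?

q0 on a → {q7}.
q8 on a → {q11, q13}.
q13 on a → {q8}.
No a-transition from q1, q3, q6, q7, q9, q11, q12.
Union after reading a: {q7, q8, q11, q13}.
Now take the lambda-closure:
From q7 via lambda: add q6.
From q11 via lambda: add q1, q12.
From q12 via lambda: add q0.
From q0 via lambda: add q9.
No new states can be added; the closed set is {q0, q1, q6, q7, q8, q9, q11, q12, q13}.

{q0, q1, q6, q7, q8, q9, q11, q12, q13}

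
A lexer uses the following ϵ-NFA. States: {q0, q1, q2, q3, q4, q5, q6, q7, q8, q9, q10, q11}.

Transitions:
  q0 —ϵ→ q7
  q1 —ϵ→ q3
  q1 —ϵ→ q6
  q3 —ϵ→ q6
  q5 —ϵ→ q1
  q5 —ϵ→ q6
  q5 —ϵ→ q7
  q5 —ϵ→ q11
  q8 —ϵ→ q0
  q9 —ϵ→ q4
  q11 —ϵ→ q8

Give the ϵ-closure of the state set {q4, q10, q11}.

{q0, q4, q7, q8, q10, q11}

Start with {q4, q10, q11}.
From q11 via ϵ: add q8.
From q8 via ϵ: add q0.
From q0 via ϵ: add q7.
No new states can be added; the closed set is {q0, q4, q7, q8, q10, q11}.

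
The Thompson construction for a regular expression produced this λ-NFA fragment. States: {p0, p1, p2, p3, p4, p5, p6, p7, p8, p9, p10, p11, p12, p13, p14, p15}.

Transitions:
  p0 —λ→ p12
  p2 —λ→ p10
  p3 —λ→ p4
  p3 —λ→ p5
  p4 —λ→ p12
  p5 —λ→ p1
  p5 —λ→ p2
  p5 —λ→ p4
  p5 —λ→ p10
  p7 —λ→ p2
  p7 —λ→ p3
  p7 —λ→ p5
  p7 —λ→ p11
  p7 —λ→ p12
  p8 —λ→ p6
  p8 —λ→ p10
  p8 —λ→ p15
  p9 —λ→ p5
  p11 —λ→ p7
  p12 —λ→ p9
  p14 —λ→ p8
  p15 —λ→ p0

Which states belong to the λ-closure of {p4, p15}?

Start with {p4, p15}.
From p4 via λ: add p12.
From p15 via λ: add p0.
From p12 via λ: add p9.
From p9 via λ: add p5.
From p5 via λ: add p1, p2, p10.
No new states can be added; the closed set is {p0, p1, p2, p4, p5, p9, p10, p12, p15}.

{p0, p1, p2, p4, p5, p9, p10, p12, p15}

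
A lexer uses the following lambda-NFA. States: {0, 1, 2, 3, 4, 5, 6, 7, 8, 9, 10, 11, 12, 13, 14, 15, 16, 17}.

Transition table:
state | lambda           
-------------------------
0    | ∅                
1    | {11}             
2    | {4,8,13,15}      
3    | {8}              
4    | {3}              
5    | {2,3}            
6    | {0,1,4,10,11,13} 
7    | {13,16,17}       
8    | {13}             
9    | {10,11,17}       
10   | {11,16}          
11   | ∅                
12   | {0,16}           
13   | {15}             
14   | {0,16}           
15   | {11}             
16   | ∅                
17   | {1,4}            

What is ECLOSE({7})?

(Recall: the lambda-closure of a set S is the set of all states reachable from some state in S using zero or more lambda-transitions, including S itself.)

Start with {7}.
From 7 via lambda: add 13, 16, 17.
From 13 via lambda: add 15.
From 17 via lambda: add 1, 4.
From 1 via lambda: add 11.
From 4 via lambda: add 3.
From 3 via lambda: add 8.
No new states can be added; the closed set is {1, 3, 4, 7, 8, 11, 13, 15, 16, 17}.

{1, 3, 4, 7, 8, 11, 13, 15, 16, 17}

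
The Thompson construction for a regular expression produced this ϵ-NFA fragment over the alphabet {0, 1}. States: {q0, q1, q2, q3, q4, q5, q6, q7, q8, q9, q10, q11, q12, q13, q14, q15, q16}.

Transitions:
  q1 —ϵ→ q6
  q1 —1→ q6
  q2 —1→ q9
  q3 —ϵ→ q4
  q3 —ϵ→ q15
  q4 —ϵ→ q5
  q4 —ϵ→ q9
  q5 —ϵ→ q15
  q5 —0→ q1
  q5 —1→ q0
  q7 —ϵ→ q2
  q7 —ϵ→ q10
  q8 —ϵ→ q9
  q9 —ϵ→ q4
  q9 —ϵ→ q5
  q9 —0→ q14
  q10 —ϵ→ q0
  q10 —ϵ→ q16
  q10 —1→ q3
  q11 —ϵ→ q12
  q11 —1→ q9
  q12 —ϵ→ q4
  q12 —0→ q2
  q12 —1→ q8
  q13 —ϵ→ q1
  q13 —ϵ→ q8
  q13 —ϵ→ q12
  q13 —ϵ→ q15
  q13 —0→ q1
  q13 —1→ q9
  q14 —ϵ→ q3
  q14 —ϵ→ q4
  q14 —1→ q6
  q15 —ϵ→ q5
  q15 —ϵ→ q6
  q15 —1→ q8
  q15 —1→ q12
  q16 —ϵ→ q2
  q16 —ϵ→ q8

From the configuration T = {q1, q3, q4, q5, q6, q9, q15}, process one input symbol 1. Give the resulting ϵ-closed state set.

{q0, q4, q5, q6, q8, q9, q12, q15}

q1 on 1 → {q6}.
q5 on 1 → {q0}.
q15 on 1 → {q8, q12}.
No 1-transition from q3, q4, q6, q9.
Union after reading 1: {q0, q6, q8, q12}.
Now take the ϵ-closure:
From q8 via ϵ: add q9.
From q12 via ϵ: add q4.
From q4 via ϵ: add q5.
From q5 via ϵ: add q15.
No new states can be added; the closed set is {q0, q4, q5, q6, q8, q9, q12, q15}.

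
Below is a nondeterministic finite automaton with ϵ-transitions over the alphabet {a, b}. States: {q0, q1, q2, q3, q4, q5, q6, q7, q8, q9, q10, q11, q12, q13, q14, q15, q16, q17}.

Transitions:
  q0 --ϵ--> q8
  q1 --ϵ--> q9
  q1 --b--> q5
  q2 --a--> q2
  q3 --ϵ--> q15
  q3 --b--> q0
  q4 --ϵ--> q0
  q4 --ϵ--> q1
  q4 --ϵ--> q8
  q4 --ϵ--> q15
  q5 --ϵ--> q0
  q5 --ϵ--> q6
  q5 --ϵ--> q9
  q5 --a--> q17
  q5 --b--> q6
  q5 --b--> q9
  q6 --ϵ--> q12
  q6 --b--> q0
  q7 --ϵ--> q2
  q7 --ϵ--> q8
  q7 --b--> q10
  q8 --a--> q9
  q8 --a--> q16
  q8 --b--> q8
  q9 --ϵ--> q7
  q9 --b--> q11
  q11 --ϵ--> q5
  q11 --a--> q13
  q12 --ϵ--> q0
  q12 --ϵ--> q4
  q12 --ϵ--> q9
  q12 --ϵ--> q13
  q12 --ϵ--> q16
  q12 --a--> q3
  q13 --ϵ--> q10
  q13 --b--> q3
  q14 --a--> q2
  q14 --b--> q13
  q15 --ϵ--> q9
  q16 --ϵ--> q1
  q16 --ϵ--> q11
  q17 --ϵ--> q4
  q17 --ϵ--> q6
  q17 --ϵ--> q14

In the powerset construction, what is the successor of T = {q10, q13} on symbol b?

{q2, q3, q7, q8, q9, q15}

q13 on b → {q3}.
No b-transition from q10.
Union after reading b: {q3}.
Now take the ϵ-closure:
From q3 via ϵ: add q15.
From q15 via ϵ: add q9.
From q9 via ϵ: add q7.
From q7 via ϵ: add q2, q8.
No new states can be added; the closed set is {q2, q3, q7, q8, q9, q15}.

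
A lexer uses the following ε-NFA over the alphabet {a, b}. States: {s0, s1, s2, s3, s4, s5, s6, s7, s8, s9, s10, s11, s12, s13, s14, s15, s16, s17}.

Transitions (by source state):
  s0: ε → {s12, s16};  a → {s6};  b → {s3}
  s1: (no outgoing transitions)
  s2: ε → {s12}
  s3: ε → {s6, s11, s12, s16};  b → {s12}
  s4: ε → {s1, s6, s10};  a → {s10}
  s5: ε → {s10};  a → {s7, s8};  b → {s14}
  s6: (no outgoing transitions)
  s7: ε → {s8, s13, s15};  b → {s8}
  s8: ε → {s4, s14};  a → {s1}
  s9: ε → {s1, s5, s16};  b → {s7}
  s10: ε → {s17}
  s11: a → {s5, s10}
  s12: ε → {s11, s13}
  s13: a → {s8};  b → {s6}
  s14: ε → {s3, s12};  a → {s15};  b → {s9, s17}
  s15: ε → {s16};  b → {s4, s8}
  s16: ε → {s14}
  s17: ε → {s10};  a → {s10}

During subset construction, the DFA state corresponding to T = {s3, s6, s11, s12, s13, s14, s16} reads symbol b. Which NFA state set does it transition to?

{s1, s3, s5, s6, s9, s10, s11, s12, s13, s14, s16, s17}

s3 on b → {s12}.
s13 on b → {s6}.
s14 on b → {s9, s17}.
No b-transition from s6, s11, s12, s16.
Union after reading b: {s6, s9, s12, s17}.
Now take the ε-closure:
From s9 via ε: add s1, s5, s16.
From s12 via ε: add s11, s13.
From s17 via ε: add s10.
From s16 via ε: add s14.
From s14 via ε: add s3.
No new states can be added; the closed set is {s1, s3, s5, s6, s9, s10, s11, s12, s13, s14, s16, s17}.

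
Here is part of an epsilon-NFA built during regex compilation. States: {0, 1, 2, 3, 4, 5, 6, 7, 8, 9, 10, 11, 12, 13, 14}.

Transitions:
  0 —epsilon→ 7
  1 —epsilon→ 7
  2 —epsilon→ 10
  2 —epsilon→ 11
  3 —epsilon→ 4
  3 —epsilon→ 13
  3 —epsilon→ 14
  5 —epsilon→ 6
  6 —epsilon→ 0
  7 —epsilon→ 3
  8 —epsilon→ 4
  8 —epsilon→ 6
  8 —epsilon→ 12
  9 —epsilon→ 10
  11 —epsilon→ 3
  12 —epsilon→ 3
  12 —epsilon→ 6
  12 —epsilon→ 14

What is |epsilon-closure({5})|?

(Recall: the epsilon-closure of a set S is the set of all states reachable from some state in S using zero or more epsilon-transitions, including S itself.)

8

Start with {5}.
From 5 via epsilon: add 6.
From 6 via epsilon: add 0.
From 0 via epsilon: add 7.
From 7 via epsilon: add 3.
From 3 via epsilon: add 4, 13, 14.
epsilon-closure = {0, 3, 4, 5, 6, 7, 13, 14}, which has 8 states.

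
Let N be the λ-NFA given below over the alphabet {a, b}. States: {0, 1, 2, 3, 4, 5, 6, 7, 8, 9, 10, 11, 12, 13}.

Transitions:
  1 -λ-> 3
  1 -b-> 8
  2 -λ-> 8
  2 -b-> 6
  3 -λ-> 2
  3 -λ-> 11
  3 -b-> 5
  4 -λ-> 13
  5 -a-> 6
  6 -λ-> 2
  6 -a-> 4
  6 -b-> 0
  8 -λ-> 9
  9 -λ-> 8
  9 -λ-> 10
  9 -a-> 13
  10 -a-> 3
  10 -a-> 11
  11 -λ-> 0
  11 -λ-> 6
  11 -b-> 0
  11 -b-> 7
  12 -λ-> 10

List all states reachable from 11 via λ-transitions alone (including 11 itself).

Start with {11}.
From 11 via λ: add 0, 6.
From 6 via λ: add 2.
From 2 via λ: add 8.
From 8 via λ: add 9.
From 9 via λ: add 10.
No new states can be added; the closed set is {0, 2, 6, 8, 9, 10, 11}.

{0, 2, 6, 8, 9, 10, 11}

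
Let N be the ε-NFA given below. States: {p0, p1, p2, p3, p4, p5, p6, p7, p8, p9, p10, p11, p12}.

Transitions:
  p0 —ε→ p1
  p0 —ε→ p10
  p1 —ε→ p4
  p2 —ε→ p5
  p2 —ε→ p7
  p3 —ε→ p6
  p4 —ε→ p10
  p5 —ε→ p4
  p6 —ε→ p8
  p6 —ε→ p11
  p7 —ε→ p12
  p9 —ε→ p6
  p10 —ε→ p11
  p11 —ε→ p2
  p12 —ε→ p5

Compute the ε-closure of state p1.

{p1, p2, p4, p5, p7, p10, p11, p12}

Start with {p1}.
From p1 via ε: add p4.
From p4 via ε: add p10.
From p10 via ε: add p11.
From p11 via ε: add p2.
From p2 via ε: add p5, p7.
From p7 via ε: add p12.
No new states can be added; the closed set is {p1, p2, p4, p5, p7, p10, p11, p12}.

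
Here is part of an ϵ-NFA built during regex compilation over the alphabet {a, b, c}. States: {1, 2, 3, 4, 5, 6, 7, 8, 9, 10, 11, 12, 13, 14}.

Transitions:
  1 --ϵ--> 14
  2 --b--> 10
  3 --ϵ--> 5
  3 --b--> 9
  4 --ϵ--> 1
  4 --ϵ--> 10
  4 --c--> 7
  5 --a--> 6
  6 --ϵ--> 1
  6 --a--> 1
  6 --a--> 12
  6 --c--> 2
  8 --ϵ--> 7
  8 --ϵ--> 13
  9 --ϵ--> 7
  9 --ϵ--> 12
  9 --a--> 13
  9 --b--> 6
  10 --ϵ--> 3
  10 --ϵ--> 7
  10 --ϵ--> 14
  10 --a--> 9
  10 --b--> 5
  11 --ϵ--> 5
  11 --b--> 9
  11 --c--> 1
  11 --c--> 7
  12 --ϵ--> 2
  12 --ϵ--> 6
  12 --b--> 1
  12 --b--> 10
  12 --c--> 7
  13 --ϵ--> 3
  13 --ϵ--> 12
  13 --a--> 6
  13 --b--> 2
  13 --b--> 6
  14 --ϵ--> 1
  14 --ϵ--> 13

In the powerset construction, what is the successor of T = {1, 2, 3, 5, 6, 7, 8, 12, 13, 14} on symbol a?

5 on a → {6}.
6 on a → {1, 12}.
13 on a → {6}.
No a-transition from 1, 2, 3, 7, 8, 12, 14.
Union after reading a: {1, 6, 12}.
Now take the ϵ-closure:
From 1 via ϵ: add 14.
From 12 via ϵ: add 2.
From 14 via ϵ: add 13.
From 13 via ϵ: add 3.
From 3 via ϵ: add 5.
No new states can be added; the closed set is {1, 2, 3, 5, 6, 12, 13, 14}.

{1, 2, 3, 5, 6, 12, 13, 14}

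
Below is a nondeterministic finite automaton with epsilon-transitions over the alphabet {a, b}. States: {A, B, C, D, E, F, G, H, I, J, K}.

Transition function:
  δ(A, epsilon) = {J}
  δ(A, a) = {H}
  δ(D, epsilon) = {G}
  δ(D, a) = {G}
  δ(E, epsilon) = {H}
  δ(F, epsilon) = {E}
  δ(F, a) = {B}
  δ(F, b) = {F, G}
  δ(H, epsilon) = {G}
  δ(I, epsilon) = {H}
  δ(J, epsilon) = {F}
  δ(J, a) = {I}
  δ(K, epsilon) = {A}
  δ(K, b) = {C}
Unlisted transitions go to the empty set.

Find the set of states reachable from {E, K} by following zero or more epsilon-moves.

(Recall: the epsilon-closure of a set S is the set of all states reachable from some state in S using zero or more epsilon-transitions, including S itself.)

Start with {E, K}.
From E via epsilon: add H.
From K via epsilon: add A.
From A via epsilon: add J.
From H via epsilon: add G.
From J via epsilon: add F.
No new states can be added; the closed set is {A, E, F, G, H, J, K}.

{A, E, F, G, H, J, K}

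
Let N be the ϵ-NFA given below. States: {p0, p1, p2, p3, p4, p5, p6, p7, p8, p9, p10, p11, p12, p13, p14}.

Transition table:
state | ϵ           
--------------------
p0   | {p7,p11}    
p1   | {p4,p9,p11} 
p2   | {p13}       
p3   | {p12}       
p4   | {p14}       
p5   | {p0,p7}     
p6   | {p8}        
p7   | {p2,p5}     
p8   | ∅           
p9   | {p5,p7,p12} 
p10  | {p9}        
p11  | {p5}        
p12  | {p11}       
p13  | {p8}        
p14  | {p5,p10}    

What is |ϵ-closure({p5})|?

Start with {p5}.
From p5 via ϵ: add p0, p7.
From p0 via ϵ: add p11.
From p7 via ϵ: add p2.
From p2 via ϵ: add p13.
From p13 via ϵ: add p8.
ϵ-closure = {p0, p2, p5, p7, p8, p11, p13}, which has 7 states.

7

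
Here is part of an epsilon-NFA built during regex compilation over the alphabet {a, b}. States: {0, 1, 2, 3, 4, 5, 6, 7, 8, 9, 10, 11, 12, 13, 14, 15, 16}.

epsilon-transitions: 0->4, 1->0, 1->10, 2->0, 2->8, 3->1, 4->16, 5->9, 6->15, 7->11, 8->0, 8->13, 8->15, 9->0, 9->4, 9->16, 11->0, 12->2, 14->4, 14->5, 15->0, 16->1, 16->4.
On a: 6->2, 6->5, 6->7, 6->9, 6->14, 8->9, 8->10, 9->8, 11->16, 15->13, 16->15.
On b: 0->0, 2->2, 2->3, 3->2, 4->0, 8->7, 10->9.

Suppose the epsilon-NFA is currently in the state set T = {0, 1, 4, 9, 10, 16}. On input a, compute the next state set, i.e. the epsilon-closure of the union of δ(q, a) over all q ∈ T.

9 on a → {8}.
16 on a → {15}.
No a-transition from 0, 1, 4, 10.
Union after reading a: {8, 15}.
Now take the epsilon-closure:
From 8 via epsilon: add 0, 13.
From 0 via epsilon: add 4.
From 4 via epsilon: add 16.
From 16 via epsilon: add 1.
From 1 via epsilon: add 10.
No new states can be added; the closed set is {0, 1, 4, 8, 10, 13, 15, 16}.

{0, 1, 4, 8, 10, 13, 15, 16}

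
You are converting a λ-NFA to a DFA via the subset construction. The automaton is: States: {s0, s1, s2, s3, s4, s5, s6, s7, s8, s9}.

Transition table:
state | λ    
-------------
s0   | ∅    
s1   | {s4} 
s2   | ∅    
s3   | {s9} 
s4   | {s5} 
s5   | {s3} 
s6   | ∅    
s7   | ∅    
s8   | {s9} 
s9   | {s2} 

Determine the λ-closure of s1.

Start with {s1}.
From s1 via λ: add s4.
From s4 via λ: add s5.
From s5 via λ: add s3.
From s3 via λ: add s9.
From s9 via λ: add s2.
No new states can be added; the closed set is {s1, s2, s3, s4, s5, s9}.

{s1, s2, s3, s4, s5, s9}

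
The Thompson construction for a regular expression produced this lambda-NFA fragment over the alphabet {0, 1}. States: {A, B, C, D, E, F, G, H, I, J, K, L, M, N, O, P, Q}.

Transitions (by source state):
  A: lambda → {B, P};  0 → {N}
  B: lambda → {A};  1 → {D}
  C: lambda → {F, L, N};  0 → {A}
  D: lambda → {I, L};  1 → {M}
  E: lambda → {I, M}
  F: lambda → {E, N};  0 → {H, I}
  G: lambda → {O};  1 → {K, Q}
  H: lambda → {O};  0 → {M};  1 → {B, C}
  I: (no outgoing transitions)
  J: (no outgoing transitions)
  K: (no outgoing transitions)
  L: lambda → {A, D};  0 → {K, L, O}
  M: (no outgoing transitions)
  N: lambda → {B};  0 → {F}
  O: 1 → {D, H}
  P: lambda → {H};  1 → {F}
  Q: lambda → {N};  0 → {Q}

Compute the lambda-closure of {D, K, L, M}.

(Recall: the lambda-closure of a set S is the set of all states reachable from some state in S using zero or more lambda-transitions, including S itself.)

{A, B, D, H, I, K, L, M, O, P}

Start with {D, K, L, M}.
From D via lambda: add I.
From L via lambda: add A.
From A via lambda: add B, P.
From P via lambda: add H.
From H via lambda: add O.
No new states can be added; the closed set is {A, B, D, H, I, K, L, M, O, P}.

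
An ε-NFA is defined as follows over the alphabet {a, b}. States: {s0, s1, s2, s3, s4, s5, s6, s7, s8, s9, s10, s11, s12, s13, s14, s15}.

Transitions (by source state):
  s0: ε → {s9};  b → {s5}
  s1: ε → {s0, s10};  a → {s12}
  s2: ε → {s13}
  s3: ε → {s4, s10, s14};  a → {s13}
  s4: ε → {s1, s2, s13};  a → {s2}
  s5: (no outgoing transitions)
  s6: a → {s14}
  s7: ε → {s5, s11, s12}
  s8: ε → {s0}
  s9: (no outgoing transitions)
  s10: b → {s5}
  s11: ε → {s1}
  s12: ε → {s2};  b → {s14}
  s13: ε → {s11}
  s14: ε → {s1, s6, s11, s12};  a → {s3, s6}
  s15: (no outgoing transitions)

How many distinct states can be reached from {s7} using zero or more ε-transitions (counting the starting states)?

10

Start with {s7}.
From s7 via ε: add s5, s11, s12.
From s11 via ε: add s1.
From s12 via ε: add s2.
From s1 via ε: add s0, s10.
From s2 via ε: add s13.
From s0 via ε: add s9.
ε-closure = {s0, s1, s2, s5, s7, s9, s10, s11, s12, s13}, which has 10 states.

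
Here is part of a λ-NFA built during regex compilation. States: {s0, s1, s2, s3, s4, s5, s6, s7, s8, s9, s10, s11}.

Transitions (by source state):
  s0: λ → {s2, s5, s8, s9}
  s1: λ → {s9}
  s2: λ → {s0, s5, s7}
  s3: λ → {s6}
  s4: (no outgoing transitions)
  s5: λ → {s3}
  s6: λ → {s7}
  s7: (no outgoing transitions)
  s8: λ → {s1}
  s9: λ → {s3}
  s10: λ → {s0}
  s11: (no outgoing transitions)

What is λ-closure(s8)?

{s1, s3, s6, s7, s8, s9}

Start with {s8}.
From s8 via λ: add s1.
From s1 via λ: add s9.
From s9 via λ: add s3.
From s3 via λ: add s6.
From s6 via λ: add s7.
No new states can be added; the closed set is {s1, s3, s6, s7, s8, s9}.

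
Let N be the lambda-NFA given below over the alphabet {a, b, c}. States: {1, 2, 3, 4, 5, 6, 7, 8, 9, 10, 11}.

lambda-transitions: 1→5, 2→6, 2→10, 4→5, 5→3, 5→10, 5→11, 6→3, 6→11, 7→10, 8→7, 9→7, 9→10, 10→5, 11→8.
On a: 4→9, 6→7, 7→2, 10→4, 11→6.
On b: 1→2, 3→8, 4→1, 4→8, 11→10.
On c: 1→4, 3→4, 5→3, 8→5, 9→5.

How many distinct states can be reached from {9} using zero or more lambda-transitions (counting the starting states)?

7

Start with {9}.
From 9 via lambda: add 7, 10.
From 10 via lambda: add 5.
From 5 via lambda: add 3, 11.
From 11 via lambda: add 8.
lambda-closure = {3, 5, 7, 8, 9, 10, 11}, which has 7 states.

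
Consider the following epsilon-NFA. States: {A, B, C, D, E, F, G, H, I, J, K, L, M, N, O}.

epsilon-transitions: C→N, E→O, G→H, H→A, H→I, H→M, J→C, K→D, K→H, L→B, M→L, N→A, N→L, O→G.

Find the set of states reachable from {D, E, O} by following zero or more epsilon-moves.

Start with {D, E, O}.
From O via epsilon: add G.
From G via epsilon: add H.
From H via epsilon: add A, I, M.
From M via epsilon: add L.
From L via epsilon: add B.
No new states can be added; the closed set is {A, B, D, E, G, H, I, L, M, O}.

{A, B, D, E, G, H, I, L, M, O}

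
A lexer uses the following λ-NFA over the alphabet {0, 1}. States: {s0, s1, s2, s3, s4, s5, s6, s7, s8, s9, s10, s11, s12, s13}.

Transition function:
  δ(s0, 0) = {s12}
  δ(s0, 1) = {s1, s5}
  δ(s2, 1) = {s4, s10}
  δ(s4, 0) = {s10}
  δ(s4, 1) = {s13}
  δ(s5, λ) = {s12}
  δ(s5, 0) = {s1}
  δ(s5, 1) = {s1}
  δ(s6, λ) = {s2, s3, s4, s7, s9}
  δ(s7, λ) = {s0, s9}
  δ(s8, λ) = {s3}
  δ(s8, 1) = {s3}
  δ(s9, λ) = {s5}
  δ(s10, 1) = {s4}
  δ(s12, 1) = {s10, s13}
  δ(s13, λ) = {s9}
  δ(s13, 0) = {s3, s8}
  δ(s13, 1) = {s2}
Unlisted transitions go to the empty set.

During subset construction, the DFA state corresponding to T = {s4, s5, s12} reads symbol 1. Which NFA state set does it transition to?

s4 on 1 → {s13}.
s5 on 1 → {s1}.
s12 on 1 → {s10, s13}.
Union after reading 1: {s1, s10, s13}.
Now take the λ-closure:
From s13 via λ: add s9.
From s9 via λ: add s5.
From s5 via λ: add s12.
No new states can be added; the closed set is {s1, s5, s9, s10, s12, s13}.

{s1, s5, s9, s10, s12, s13}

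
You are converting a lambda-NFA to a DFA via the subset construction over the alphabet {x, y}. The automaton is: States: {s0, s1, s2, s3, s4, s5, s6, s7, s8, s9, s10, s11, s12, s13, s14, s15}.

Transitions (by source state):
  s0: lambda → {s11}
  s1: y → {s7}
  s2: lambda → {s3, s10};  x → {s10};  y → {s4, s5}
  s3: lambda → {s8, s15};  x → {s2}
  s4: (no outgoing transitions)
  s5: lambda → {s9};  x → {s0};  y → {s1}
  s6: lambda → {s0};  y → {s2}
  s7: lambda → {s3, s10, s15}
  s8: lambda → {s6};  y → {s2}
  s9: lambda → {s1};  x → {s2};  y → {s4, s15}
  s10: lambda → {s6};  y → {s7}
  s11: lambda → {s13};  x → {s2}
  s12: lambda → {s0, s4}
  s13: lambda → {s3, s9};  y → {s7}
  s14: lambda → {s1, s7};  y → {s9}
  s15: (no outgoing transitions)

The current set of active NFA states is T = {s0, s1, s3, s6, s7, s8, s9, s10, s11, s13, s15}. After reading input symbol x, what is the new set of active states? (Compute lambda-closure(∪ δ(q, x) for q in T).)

s3 on x → {s2}.
s9 on x → {s2}.
s11 on x → {s2}.
No x-transition from s0, s1, s6, s7, s8, s10, s13, s15.
Union after reading x: {s2}.
Now take the lambda-closure:
From s2 via lambda: add s3, s10.
From s3 via lambda: add s8, s15.
From s10 via lambda: add s6.
From s6 via lambda: add s0.
From s0 via lambda: add s11.
From s11 via lambda: add s13.
From s13 via lambda: add s9.
From s9 via lambda: add s1.
No new states can be added; the closed set is {s0, s1, s2, s3, s6, s8, s9, s10, s11, s13, s15}.

{s0, s1, s2, s3, s6, s8, s9, s10, s11, s13, s15}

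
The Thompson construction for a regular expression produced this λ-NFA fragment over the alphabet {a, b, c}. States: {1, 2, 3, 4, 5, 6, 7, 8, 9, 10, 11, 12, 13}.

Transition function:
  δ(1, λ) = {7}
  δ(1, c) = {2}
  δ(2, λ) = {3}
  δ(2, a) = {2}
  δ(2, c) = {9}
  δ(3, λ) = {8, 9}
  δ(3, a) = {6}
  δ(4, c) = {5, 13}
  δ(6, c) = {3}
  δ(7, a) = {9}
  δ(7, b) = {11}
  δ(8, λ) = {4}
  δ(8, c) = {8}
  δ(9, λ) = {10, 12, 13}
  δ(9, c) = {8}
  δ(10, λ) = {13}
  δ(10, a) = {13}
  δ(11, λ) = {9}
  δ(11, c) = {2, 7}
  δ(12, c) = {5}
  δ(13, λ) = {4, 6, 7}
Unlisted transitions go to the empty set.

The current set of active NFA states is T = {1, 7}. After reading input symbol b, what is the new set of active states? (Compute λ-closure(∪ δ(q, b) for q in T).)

{4, 6, 7, 9, 10, 11, 12, 13}

7 on b → {11}.
No b-transition from 1.
Union after reading b: {11}.
Now take the λ-closure:
From 11 via λ: add 9.
From 9 via λ: add 10, 12, 13.
From 13 via λ: add 4, 6, 7.
No new states can be added; the closed set is {4, 6, 7, 9, 10, 11, 12, 13}.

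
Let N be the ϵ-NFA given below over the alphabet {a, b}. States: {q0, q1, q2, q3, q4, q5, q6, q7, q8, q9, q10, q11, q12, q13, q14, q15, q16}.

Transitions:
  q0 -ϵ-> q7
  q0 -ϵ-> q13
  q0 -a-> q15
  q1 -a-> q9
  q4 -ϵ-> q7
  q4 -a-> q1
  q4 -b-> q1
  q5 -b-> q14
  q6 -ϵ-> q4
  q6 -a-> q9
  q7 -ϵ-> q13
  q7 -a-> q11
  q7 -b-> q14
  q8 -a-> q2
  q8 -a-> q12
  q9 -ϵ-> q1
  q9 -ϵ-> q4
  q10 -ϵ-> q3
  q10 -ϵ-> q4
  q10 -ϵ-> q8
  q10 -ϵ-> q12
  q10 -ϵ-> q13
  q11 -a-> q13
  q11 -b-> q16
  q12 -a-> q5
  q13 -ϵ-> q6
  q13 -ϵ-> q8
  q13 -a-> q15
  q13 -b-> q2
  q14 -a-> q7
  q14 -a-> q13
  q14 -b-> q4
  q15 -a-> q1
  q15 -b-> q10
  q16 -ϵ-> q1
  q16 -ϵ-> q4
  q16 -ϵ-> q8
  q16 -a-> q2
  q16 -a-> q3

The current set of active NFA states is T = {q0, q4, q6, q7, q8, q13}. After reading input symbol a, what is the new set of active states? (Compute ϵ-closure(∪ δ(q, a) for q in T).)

q0 on a → {q15}.
q4 on a → {q1}.
q6 on a → {q9}.
q7 on a → {q11}.
q8 on a → {q2, q12}.
q13 on a → {q15}.
Union after reading a: {q1, q2, q9, q11, q12, q15}.
Now take the ϵ-closure:
From q9 via ϵ: add q4.
From q4 via ϵ: add q7.
From q7 via ϵ: add q13.
From q13 via ϵ: add q6, q8.
No new states can be added; the closed set is {q1, q2, q4, q6, q7, q8, q9, q11, q12, q13, q15}.

{q1, q2, q4, q6, q7, q8, q9, q11, q12, q13, q15}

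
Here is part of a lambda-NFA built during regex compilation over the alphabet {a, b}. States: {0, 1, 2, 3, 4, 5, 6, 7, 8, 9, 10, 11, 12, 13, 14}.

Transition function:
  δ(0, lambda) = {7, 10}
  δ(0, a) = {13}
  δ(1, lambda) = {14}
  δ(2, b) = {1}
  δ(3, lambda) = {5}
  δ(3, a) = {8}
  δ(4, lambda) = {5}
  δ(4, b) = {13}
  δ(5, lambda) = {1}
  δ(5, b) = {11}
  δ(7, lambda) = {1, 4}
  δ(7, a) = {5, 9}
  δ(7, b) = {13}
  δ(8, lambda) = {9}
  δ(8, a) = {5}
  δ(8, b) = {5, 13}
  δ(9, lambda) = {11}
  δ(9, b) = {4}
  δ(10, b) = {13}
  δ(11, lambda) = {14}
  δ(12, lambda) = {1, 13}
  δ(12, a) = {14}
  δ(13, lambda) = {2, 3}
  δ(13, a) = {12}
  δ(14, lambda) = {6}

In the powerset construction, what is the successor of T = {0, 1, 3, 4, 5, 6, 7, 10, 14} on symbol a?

0 on a → {13}.
3 on a → {8}.
7 on a → {5, 9}.
No a-transition from 1, 4, 5, 6, 10, 14.
Union after reading a: {5, 8, 9, 13}.
Now take the lambda-closure:
From 5 via lambda: add 1.
From 9 via lambda: add 11.
From 13 via lambda: add 2, 3.
From 1 via lambda: add 14.
From 14 via lambda: add 6.
No new states can be added; the closed set is {1, 2, 3, 5, 6, 8, 9, 11, 13, 14}.

{1, 2, 3, 5, 6, 8, 9, 11, 13, 14}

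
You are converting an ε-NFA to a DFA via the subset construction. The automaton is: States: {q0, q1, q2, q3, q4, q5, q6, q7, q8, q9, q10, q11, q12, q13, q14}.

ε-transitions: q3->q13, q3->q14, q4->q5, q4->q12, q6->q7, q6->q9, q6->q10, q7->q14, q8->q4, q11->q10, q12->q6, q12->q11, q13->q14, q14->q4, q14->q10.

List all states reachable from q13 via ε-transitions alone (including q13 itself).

{q4, q5, q6, q7, q9, q10, q11, q12, q13, q14}

Start with {q13}.
From q13 via ε: add q14.
From q14 via ε: add q4, q10.
From q4 via ε: add q5, q12.
From q12 via ε: add q6, q11.
From q6 via ε: add q7, q9.
No new states can be added; the closed set is {q4, q5, q6, q7, q9, q10, q11, q12, q13, q14}.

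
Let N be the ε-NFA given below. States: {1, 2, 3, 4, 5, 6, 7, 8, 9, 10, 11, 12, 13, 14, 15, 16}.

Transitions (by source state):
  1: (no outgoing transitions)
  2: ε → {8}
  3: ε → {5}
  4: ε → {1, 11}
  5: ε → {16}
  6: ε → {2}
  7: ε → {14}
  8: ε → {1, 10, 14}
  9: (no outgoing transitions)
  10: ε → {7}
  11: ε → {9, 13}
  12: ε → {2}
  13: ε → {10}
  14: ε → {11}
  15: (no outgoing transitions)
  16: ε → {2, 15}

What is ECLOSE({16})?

{1, 2, 7, 8, 9, 10, 11, 13, 14, 15, 16}

Start with {16}.
From 16 via ε: add 2, 15.
From 2 via ε: add 8.
From 8 via ε: add 1, 10, 14.
From 10 via ε: add 7.
From 14 via ε: add 11.
From 11 via ε: add 9, 13.
No new states can be added; the closed set is {1, 2, 7, 8, 9, 10, 11, 13, 14, 15, 16}.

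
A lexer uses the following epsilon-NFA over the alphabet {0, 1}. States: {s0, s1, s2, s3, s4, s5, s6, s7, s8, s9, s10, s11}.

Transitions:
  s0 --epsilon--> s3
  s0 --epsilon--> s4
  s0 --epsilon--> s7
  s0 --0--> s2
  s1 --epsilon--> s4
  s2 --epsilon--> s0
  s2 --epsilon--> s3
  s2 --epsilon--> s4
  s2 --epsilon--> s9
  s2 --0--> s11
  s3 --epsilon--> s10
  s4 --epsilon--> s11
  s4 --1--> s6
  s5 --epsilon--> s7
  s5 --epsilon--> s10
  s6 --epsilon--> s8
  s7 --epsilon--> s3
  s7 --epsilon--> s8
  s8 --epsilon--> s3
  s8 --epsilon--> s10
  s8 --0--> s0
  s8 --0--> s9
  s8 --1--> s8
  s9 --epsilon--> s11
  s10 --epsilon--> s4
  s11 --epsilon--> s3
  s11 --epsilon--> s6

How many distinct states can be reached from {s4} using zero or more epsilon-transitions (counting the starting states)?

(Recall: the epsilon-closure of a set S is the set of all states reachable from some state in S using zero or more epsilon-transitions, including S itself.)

Start with {s4}.
From s4 via epsilon: add s11.
From s11 via epsilon: add s3, s6.
From s3 via epsilon: add s10.
From s6 via epsilon: add s8.
epsilon-closure = {s3, s4, s6, s8, s10, s11}, which has 6 states.

6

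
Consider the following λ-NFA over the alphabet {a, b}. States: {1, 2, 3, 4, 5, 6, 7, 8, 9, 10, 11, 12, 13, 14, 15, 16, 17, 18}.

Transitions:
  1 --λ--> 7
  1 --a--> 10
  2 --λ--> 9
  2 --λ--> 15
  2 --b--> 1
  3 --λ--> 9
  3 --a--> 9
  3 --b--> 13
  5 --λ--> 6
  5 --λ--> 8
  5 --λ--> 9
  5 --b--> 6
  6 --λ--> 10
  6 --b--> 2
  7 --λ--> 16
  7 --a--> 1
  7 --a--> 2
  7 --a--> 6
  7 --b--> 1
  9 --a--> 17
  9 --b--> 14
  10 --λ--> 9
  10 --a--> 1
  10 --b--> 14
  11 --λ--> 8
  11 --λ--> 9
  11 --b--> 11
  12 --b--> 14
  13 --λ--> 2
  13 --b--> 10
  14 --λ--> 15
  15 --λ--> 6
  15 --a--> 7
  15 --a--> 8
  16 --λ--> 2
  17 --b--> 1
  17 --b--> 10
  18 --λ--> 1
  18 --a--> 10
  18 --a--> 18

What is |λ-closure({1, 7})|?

Start with {1, 7}.
From 7 via λ: add 16.
From 16 via λ: add 2.
From 2 via λ: add 9, 15.
From 15 via λ: add 6.
From 6 via λ: add 10.
λ-closure = {1, 2, 6, 7, 9, 10, 15, 16}, which has 8 states.

8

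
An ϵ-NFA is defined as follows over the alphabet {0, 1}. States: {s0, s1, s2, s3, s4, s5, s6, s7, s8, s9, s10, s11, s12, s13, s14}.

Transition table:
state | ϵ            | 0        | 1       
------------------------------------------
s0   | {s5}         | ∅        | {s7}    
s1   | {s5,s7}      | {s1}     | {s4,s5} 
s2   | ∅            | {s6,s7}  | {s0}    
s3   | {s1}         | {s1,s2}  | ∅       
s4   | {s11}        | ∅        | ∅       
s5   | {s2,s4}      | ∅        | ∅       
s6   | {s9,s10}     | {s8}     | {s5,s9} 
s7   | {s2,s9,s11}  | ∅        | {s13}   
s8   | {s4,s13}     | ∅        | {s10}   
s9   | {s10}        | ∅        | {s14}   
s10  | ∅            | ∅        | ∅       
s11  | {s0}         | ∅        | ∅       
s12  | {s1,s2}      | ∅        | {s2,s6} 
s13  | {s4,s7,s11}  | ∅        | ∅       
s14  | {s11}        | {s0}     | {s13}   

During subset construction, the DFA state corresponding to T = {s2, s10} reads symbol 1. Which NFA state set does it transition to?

s2 on 1 → {s0}.
No 1-transition from s10.
Union after reading 1: {s0}.
Now take the ϵ-closure:
From s0 via ϵ: add s5.
From s5 via ϵ: add s2, s4.
From s4 via ϵ: add s11.
No new states can be added; the closed set is {s0, s2, s4, s5, s11}.

{s0, s2, s4, s5, s11}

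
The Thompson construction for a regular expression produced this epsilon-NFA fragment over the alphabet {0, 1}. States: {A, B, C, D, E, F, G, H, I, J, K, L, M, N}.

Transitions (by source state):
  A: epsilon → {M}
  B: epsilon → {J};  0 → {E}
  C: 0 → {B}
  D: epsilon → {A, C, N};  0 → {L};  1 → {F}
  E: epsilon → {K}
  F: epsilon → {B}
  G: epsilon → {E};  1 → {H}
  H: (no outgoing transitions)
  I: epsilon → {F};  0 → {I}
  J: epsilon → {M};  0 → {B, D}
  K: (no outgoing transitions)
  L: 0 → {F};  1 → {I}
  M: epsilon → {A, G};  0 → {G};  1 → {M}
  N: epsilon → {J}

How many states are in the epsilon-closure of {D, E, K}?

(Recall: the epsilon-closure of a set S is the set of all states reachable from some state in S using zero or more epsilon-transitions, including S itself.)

Start with {D, E, K}.
From D via epsilon: add A, C, N.
From A via epsilon: add M.
From N via epsilon: add J.
From M via epsilon: add G.
epsilon-closure = {A, C, D, E, G, J, K, M, N}, which has 9 states.

9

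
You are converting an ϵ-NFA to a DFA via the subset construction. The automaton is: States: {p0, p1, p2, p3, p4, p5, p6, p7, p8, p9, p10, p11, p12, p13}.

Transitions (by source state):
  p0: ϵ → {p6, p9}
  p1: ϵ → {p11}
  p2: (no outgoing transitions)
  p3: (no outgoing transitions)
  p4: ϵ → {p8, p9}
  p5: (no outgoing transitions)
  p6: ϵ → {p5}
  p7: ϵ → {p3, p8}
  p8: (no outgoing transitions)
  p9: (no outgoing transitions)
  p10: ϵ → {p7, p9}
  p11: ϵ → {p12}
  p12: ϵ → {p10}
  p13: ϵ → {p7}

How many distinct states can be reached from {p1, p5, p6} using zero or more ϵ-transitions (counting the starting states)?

10

Start with {p1, p5, p6}.
From p1 via ϵ: add p11.
From p11 via ϵ: add p12.
From p12 via ϵ: add p10.
From p10 via ϵ: add p7, p9.
From p7 via ϵ: add p3, p8.
ϵ-closure = {p1, p3, p5, p6, p7, p8, p9, p10, p11, p12}, which has 10 states.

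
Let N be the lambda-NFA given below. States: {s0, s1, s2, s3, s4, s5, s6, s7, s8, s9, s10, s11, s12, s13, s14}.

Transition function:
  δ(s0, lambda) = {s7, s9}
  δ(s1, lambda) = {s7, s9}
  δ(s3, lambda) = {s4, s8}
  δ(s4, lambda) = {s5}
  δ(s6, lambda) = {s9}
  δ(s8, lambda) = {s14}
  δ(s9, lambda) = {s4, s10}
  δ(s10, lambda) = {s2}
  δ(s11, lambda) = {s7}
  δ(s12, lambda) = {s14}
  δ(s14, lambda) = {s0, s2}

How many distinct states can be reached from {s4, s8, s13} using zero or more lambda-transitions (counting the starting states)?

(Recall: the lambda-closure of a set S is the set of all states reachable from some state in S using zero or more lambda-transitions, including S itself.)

10

Start with {s4, s8, s13}.
From s4 via lambda: add s5.
From s8 via lambda: add s14.
From s14 via lambda: add s0, s2.
From s0 via lambda: add s7, s9.
From s9 via lambda: add s10.
lambda-closure = {s0, s2, s4, s5, s7, s8, s9, s10, s13, s14}, which has 10 states.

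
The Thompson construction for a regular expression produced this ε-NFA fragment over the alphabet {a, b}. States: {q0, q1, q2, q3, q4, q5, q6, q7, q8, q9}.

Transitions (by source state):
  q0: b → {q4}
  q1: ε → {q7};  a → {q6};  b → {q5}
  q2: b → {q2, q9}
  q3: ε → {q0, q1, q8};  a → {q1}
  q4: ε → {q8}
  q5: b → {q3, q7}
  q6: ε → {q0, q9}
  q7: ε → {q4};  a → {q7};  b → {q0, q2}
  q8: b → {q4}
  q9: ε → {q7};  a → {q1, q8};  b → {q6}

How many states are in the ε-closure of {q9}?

4

Start with {q9}.
From q9 via ε: add q7.
From q7 via ε: add q4.
From q4 via ε: add q8.
ε-closure = {q4, q7, q8, q9}, which has 4 states.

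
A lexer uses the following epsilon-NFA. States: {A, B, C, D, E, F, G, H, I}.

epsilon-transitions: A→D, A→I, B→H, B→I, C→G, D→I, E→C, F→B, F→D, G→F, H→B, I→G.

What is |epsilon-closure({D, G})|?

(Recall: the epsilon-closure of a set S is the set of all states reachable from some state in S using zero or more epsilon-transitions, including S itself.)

6

Start with {D, G}.
From D via epsilon: add I.
From G via epsilon: add F.
From F via epsilon: add B.
From B via epsilon: add H.
epsilon-closure = {B, D, F, G, H, I}, which has 6 states.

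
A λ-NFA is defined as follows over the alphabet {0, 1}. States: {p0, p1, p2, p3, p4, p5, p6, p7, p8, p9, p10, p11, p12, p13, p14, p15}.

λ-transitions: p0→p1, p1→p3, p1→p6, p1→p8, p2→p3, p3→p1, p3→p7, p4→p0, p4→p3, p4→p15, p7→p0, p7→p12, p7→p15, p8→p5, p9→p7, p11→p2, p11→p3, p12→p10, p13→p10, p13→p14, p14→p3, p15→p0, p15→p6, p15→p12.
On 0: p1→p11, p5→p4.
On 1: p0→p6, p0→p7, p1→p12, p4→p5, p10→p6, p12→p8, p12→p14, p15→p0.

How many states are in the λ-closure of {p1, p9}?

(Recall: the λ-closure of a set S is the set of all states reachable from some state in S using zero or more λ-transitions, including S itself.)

Start with {p1, p9}.
From p1 via λ: add p3, p6, p8.
From p9 via λ: add p7.
From p7 via λ: add p0, p12, p15.
From p8 via λ: add p5.
From p12 via λ: add p10.
λ-closure = {p0, p1, p3, p5, p6, p7, p8, p9, p10, p12, p15}, which has 11 states.

11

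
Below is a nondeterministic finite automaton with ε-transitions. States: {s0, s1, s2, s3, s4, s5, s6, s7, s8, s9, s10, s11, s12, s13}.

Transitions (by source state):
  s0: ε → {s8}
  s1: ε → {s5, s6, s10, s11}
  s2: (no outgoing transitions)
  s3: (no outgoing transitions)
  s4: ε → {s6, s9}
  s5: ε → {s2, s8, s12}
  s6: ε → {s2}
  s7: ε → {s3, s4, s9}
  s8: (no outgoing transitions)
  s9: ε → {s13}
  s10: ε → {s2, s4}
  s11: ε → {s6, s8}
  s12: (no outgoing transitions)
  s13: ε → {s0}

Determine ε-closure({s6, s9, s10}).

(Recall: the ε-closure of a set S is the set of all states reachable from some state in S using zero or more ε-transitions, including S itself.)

Start with {s6, s9, s10}.
From s6 via ε: add s2.
From s9 via ε: add s13.
From s10 via ε: add s4.
From s13 via ε: add s0.
From s0 via ε: add s8.
No new states can be added; the closed set is {s0, s2, s4, s6, s8, s9, s10, s13}.

{s0, s2, s4, s6, s8, s9, s10, s13}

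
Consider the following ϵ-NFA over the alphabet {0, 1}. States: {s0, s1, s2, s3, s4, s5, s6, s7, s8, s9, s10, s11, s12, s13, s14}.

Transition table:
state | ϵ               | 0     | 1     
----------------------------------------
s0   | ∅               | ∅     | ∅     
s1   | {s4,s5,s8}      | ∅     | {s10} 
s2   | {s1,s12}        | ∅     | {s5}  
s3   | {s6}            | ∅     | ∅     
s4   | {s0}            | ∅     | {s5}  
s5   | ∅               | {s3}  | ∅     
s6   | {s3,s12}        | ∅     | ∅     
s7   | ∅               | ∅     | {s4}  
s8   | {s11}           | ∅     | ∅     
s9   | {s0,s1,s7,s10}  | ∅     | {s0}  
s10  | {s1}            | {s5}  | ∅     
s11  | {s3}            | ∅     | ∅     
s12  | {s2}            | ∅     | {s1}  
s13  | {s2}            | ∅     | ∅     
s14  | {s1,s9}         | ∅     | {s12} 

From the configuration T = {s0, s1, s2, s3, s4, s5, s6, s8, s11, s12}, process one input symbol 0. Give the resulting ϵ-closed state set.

{s0, s1, s2, s3, s4, s5, s6, s8, s11, s12}

s5 on 0 → {s3}.
No 0-transition from s0, s1, s2, s3, s4, s6, s8, s11, s12.
Union after reading 0: {s3}.
Now take the ϵ-closure:
From s3 via ϵ: add s6.
From s6 via ϵ: add s12.
From s12 via ϵ: add s2.
From s2 via ϵ: add s1.
From s1 via ϵ: add s4, s5, s8.
From s4 via ϵ: add s0.
From s8 via ϵ: add s11.
No new states can be added; the closed set is {s0, s1, s2, s3, s4, s5, s6, s8, s11, s12}.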